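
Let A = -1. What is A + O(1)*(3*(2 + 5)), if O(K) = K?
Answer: 20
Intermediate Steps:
A + O(1)*(3*(2 + 5)) = -1 + 1*(3*(2 + 5)) = -1 + 1*(3*7) = -1 + 1*21 = -1 + 21 = 20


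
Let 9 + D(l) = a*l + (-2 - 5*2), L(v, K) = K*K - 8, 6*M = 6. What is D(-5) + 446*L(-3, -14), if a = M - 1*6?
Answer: 83852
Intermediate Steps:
M = 1 (M = (⅙)*6 = 1)
L(v, K) = -8 + K² (L(v, K) = K² - 8 = -8 + K²)
a = -5 (a = 1 - 1*6 = 1 - 6 = -5)
D(l) = -21 - 5*l (D(l) = -9 + (-5*l + (-2 - 5*2)) = -9 + (-5*l + (-2 - 10)) = -9 + (-5*l - 12) = -9 + (-12 - 5*l) = -21 - 5*l)
D(-5) + 446*L(-3, -14) = (-21 - 5*(-5)) + 446*(-8 + (-14)²) = (-21 + 25) + 446*(-8 + 196) = 4 + 446*188 = 4 + 83848 = 83852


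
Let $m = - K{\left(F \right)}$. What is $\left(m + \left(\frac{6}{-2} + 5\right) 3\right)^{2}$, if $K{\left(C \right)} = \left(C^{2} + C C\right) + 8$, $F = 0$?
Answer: $4$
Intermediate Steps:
$K{\left(C \right)} = 8 + 2 C^{2}$ ($K{\left(C \right)} = \left(C^{2} + C^{2}\right) + 8 = 2 C^{2} + 8 = 8 + 2 C^{2}$)
$m = -8$ ($m = - (8 + 2 \cdot 0^{2}) = - (8 + 2 \cdot 0) = - (8 + 0) = \left(-1\right) 8 = -8$)
$\left(m + \left(\frac{6}{-2} + 5\right) 3\right)^{2} = \left(-8 + \left(\frac{6}{-2} + 5\right) 3\right)^{2} = \left(-8 + \left(6 \left(- \frac{1}{2}\right) + 5\right) 3\right)^{2} = \left(-8 + \left(-3 + 5\right) 3\right)^{2} = \left(-8 + 2 \cdot 3\right)^{2} = \left(-8 + 6\right)^{2} = \left(-2\right)^{2} = 4$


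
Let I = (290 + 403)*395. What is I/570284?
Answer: 24885/51844 ≈ 0.48000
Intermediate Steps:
I = 273735 (I = 693*395 = 273735)
I/570284 = 273735/570284 = 273735*(1/570284) = 24885/51844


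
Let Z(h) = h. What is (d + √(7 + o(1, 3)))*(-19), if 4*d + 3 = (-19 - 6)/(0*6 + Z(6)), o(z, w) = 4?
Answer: 817/24 - 19*√11 ≈ -28.974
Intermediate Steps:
d = -43/24 (d = -¾ + ((-19 - 6)/(0*6 + 6))/4 = -¾ + (-25/(0 + 6))/4 = -¾ + (-25/6)/4 = -¾ + (-25*⅙)/4 = -¾ + (¼)*(-25/6) = -¾ - 25/24 = -43/24 ≈ -1.7917)
(d + √(7 + o(1, 3)))*(-19) = (-43/24 + √(7 + 4))*(-19) = (-43/24 + √11)*(-19) = 817/24 - 19*√11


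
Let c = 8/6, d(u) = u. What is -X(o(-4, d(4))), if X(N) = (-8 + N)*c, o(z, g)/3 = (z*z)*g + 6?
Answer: -808/3 ≈ -269.33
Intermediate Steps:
c = 4/3 (c = 8*(⅙) = 4/3 ≈ 1.3333)
o(z, g) = 18 + 3*g*z² (o(z, g) = 3*((z*z)*g + 6) = 3*(z²*g + 6) = 3*(g*z² + 6) = 3*(6 + g*z²) = 18 + 3*g*z²)
X(N) = -32/3 + 4*N/3 (X(N) = (-8 + N)*(4/3) = -32/3 + 4*N/3)
-X(o(-4, d(4))) = -(-32/3 + 4*(18 + 3*4*(-4)²)/3) = -(-32/3 + 4*(18 + 3*4*16)/3) = -(-32/3 + 4*(18 + 192)/3) = -(-32/3 + (4/3)*210) = -(-32/3 + 280) = -1*808/3 = -808/3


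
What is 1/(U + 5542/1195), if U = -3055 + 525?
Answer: -1195/3017808 ≈ -0.00039598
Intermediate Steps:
U = -2530
1/(U + 5542/1195) = 1/(-2530 + 5542/1195) = 1/(-3017808/1195) = -1195/3017808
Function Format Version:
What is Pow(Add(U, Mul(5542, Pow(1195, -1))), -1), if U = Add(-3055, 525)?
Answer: Rational(-1195, 3017808) ≈ -0.00039598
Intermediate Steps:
U = -2530
Pow(Add(U, Mul(5542, Pow(1195, -1))), -1) = Pow(Add(-2530, Mul(5542, Pow(1195, -1))), -1) = Pow(Add(-2530, Mul(5542, Rational(1, 1195))), -1) = Pow(Add(-2530, Rational(5542, 1195)), -1) = Pow(Rational(-3017808, 1195), -1) = Rational(-1195, 3017808)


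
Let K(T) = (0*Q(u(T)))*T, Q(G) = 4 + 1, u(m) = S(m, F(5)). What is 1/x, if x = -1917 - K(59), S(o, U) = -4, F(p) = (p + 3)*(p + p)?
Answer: -1/1917 ≈ -0.00052165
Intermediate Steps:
F(p) = 2*p*(3 + p) (F(p) = (3 + p)*(2*p) = 2*p*(3 + p))
u(m) = -4
Q(G) = 5
K(T) = 0 (K(T) = (0*5)*T = 0*T = 0)
x = -1917 (x = -1917 - 1*0 = -1917 + 0 = -1917)
1/x = 1/(-1917) = -1/1917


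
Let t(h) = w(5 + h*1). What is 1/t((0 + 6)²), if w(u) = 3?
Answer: ⅓ ≈ 0.33333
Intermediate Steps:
t(h) = 3
1/t((0 + 6)²) = 1/3 = ⅓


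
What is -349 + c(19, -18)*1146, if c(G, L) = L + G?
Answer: 797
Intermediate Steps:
c(G, L) = G + L
-349 + c(19, -18)*1146 = -349 + (19 - 18)*1146 = -349 + 1*1146 = -349 + 1146 = 797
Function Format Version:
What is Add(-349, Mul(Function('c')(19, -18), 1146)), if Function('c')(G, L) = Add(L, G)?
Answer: 797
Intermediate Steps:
Function('c')(G, L) = Add(G, L)
Add(-349, Mul(Function('c')(19, -18), 1146)) = Add(-349, Mul(Add(19, -18), 1146)) = Add(-349, Mul(1, 1146)) = Add(-349, 1146) = 797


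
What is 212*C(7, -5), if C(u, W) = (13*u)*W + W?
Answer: -97520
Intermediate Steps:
C(u, W) = W + 13*W*u (C(u, W) = 13*W*u + W = W + 13*W*u)
212*C(7, -5) = 212*(-5*(1 + 13*7)) = 212*(-5*(1 + 91)) = 212*(-5*92) = 212*(-460) = -97520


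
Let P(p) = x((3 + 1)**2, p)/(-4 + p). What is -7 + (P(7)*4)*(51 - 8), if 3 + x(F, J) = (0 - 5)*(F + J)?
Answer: -20317/3 ≈ -6772.3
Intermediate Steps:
x(F, J) = -3 - 5*F - 5*J (x(F, J) = -3 + (0 - 5)*(F + J) = -3 - 5*(F + J) = -3 + (-5*F - 5*J) = -3 - 5*F - 5*J)
P(p) = (-83 - 5*p)/(-4 + p) (P(p) = (-3 - 5*(3 + 1)**2 - 5*p)/(-4 + p) = (-3 - 5*4**2 - 5*p)/(-4 + p) = (-3 - 5*16 - 5*p)/(-4 + p) = (-3 - 80 - 5*p)/(-4 + p) = (-83 - 5*p)/(-4 + p))
-7 + (P(7)*4)*(51 - 8) = -7 + (((-83 - 5*7)/(-4 + 7))*4)*(51 - 8) = -7 + (((-83 - 35)/3)*4)*43 = -7 + (((1/3)*(-118))*4)*43 = -7 - 118/3*4*43 = -7 - 472/3*43 = -7 - 20296/3 = -20317/3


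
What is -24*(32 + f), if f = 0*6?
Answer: -768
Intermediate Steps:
f = 0
-24*(32 + f) = -24*(32 + 0) = -24*32 = -768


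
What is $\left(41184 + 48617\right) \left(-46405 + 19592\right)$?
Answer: $-2407834213$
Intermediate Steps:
$\left(41184 + 48617\right) \left(-46405 + 19592\right) = 89801 \left(-26813\right) = -2407834213$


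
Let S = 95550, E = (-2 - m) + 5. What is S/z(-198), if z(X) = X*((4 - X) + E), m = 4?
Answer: -15925/6633 ≈ -2.4009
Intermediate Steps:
E = -1 (E = (-2 - 1*4) + 5 = (-2 - 4) + 5 = -6 + 5 = -1)
z(X) = X*(3 - X) (z(X) = X*((4 - X) - 1) = X*(3 - X))
S/z(-198) = 95550/((-198*(3 - 1*(-198)))) = 95550/((-198*(3 + 198))) = 95550/((-198*201)) = 95550/(-39798) = 95550*(-1/39798) = -15925/6633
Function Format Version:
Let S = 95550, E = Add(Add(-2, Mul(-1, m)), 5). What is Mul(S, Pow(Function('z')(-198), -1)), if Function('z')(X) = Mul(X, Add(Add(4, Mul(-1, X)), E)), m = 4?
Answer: Rational(-15925, 6633) ≈ -2.4009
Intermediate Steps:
E = -1 (E = Add(Add(-2, Mul(-1, 4)), 5) = Add(Add(-2, -4), 5) = Add(-6, 5) = -1)
Function('z')(X) = Mul(X, Add(3, Mul(-1, X))) (Function('z')(X) = Mul(X, Add(Add(4, Mul(-1, X)), -1)) = Mul(X, Add(3, Mul(-1, X))))
Mul(S, Pow(Function('z')(-198), -1)) = Mul(95550, Pow(Mul(-198, Add(3, Mul(-1, -198))), -1)) = Mul(95550, Pow(Mul(-198, Add(3, 198)), -1)) = Mul(95550, Pow(Mul(-198, 201), -1)) = Mul(95550, Pow(-39798, -1)) = Mul(95550, Rational(-1, 39798)) = Rational(-15925, 6633)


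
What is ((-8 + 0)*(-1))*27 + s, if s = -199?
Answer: 17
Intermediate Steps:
((-8 + 0)*(-1))*27 + s = ((-8 + 0)*(-1))*27 - 199 = -8*(-1)*27 - 199 = 8*27 - 199 = 216 - 199 = 17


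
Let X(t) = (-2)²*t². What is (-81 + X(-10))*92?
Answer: 29348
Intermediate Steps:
X(t) = 4*t²
(-81 + X(-10))*92 = (-81 + 4*(-10)²)*92 = (-81 + 4*100)*92 = (-81 + 400)*92 = 319*92 = 29348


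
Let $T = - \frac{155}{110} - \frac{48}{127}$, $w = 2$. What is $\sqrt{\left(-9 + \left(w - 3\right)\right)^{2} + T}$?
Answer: $\frac{\sqrt{766693158}}{2794} \approx 9.9102$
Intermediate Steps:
$T = - \frac{4993}{2794}$ ($T = \left(-155\right) \frac{1}{110} - \frac{48}{127} = - \frac{31}{22} - \frac{48}{127} = - \frac{4993}{2794} \approx -1.787$)
$\sqrt{\left(-9 + \left(w - 3\right)\right)^{2} + T} = \sqrt{\left(-9 + \left(2 - 3\right)\right)^{2} - \frac{4993}{2794}} = \sqrt{\left(-9 - 1\right)^{2} - \frac{4993}{2794}} = \sqrt{\left(-10\right)^{2} - \frac{4993}{2794}} = \sqrt{100 - \frac{4993}{2794}} = \sqrt{\frac{274407}{2794}} = \frac{\sqrt{766693158}}{2794}$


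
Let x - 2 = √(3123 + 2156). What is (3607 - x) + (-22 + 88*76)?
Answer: 10271 - √5279 ≈ 10198.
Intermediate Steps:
x = 2 + √5279 (x = 2 + √(3123 + 2156) = 2 + √5279 ≈ 74.657)
(3607 - x) + (-22 + 88*76) = (3607 - (2 + √5279)) + (-22 + 88*76) = (3607 + (-2 - √5279)) + (-22 + 6688) = (3605 - √5279) + 6666 = 10271 - √5279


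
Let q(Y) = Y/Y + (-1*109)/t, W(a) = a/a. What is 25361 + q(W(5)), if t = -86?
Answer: 2181241/86 ≈ 25363.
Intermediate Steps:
W(a) = 1
q(Y) = 195/86 (q(Y) = Y/Y - 1*109/(-86) = 1 - 109*(-1/86) = 1 + 109/86 = 195/86)
25361 + q(W(5)) = 25361 + 195/86 = 2181241/86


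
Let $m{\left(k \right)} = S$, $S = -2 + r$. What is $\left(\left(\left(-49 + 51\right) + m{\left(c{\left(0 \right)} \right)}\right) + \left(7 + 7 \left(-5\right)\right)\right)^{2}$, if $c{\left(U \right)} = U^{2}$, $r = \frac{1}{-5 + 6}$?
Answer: $729$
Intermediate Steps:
$r = 1$ ($r = 1^{-1} = 1$)
$S = -1$ ($S = -2 + 1 = -1$)
$m{\left(k \right)} = -1$
$\left(\left(\left(-49 + 51\right) + m{\left(c{\left(0 \right)} \right)}\right) + \left(7 + 7 \left(-5\right)\right)\right)^{2} = \left(\left(\left(-49 + 51\right) - 1\right) + \left(7 + 7 \left(-5\right)\right)\right)^{2} = \left(\left(2 - 1\right) + \left(7 - 35\right)\right)^{2} = \left(1 - 28\right)^{2} = \left(-27\right)^{2} = 729$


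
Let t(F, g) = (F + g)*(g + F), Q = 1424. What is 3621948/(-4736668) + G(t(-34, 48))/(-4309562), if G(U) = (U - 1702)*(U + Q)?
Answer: -506608226727/2551620552427 ≈ -0.19854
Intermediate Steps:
t(F, g) = (F + g)**2 (t(F, g) = (F + g)*(F + g) = (F + g)**2)
G(U) = (-1702 + U)*(1424 + U) (G(U) = (U - 1702)*(U + 1424) = (-1702 + U)*(1424 + U))
3621948/(-4736668) + G(t(-34, 48))/(-4309562) = 3621948/(-4736668) + (-2423648 + ((-34 + 48)**2)**2 - 278*(-34 + 48)**2)/(-4309562) = 3621948*(-1/4736668) + (-2423648 + (14**2)**2 - 278*14**2)*(-1/4309562) = -905487/1184167 + (-2423648 + 196**2 - 278*196)*(-1/4309562) = -905487/1184167 + (-2423648 + 38416 - 54488)*(-1/4309562) = -905487/1184167 - 2439720*(-1/4309562) = -905487/1184167 + 1219860/2154781 = -506608226727/2551620552427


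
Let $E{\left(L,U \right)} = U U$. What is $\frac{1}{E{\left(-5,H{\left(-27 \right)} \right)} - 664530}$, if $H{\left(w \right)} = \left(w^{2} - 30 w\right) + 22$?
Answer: $\frac{1}{1772191} \approx 5.6427 \cdot 10^{-7}$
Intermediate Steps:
$H{\left(w \right)} = 22 + w^{2} - 30 w$
$E{\left(L,U \right)} = U^{2}$
$\frac{1}{E{\left(-5,H{\left(-27 \right)} \right)} - 664530} = \frac{1}{\left(22 + \left(-27\right)^{2} - -810\right)^{2} - 664530} = \frac{1}{\left(22 + 729 + 810\right)^{2} - 664530} = \frac{1}{1561^{2} - 664530} = \frac{1}{2436721 - 664530} = \frac{1}{1772191}$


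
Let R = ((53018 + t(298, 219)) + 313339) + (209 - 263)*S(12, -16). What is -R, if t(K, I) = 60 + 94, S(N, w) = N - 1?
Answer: -365917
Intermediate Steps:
S(N, w) = -1 + N
t(K, I) = 154
R = 365917 (R = ((53018 + 154) + 313339) + (209 - 263)*(-1 + 12) = (53172 + 313339) - 54*11 = 366511 - 594 = 365917)
-R = -1*365917 = -365917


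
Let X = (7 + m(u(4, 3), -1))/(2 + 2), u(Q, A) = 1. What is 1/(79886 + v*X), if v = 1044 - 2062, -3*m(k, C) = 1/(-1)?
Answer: 3/234059 ≈ 1.2817e-5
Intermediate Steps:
m(k, C) = ⅓ (m(k, C) = -⅓/(-1) = -⅓*(-1) = ⅓)
X = 11/6 (X = (7 + ⅓)/(2 + 2) = (22/3)/4 = (22/3)*(¼) = 11/6 ≈ 1.8333)
v = -1018
1/(79886 + v*X) = 1/(79886 - 1018*11/6) = 1/(79886 - 5599/3) = 1/(234059/3) = 3/234059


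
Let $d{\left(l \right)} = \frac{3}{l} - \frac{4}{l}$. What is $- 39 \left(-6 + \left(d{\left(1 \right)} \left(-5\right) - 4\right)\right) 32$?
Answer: $6240$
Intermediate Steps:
$d{\left(l \right)} = - \frac{1}{l}$
$- 39 \left(-6 + \left(d{\left(1 \right)} \left(-5\right) - 4\right)\right) 32 = - 39 \left(-6 - \left(4 - - 1^{-1} \left(-5\right)\right)\right) 32 = - 39 \left(-6 - \left(4 - \left(-1\right) 1 \left(-5\right)\right)\right) 32 = - 39 \left(-6 - -1\right) 32 = - 39 \left(-6 + \left(5 - 4\right)\right) 32 = - 39 \left(-6 + 1\right) 32 = \left(-39\right) \left(-5\right) 32 = 195 \cdot 32 = 6240$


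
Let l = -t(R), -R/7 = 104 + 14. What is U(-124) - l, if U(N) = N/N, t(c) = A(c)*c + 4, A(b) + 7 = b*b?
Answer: -563554189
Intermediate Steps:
A(b) = -7 + b² (A(b) = -7 + b*b = -7 + b²)
R = -826 (R = -7*(104 + 14) = -7*118 = -826)
t(c) = 4 + c*(-7 + c²) (t(c) = (-7 + c²)*c + 4 = c*(-7 + c²) + 4 = 4 + c*(-7 + c²))
U(N) = 1
l = 563554190 (l = -(4 - 826*(-7 + (-826)²)) = -(4 - 826*(-7 + 682276)) = -(4 - 826*682269) = -(4 - 563554194) = -1*(-563554190) = 563554190)
U(-124) - l = 1 - 1*563554190 = 1 - 563554190 = -563554189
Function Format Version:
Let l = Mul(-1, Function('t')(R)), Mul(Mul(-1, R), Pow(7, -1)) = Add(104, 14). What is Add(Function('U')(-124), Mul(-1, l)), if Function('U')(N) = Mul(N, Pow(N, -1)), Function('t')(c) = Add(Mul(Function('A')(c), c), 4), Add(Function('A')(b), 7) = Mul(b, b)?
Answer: -563554189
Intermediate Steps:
Function('A')(b) = Add(-7, Pow(b, 2)) (Function('A')(b) = Add(-7, Mul(b, b)) = Add(-7, Pow(b, 2)))
R = -826 (R = Mul(-7, Add(104, 14)) = Mul(-7, 118) = -826)
Function('t')(c) = Add(4, Mul(c, Add(-7, Pow(c, 2)))) (Function('t')(c) = Add(Mul(Add(-7, Pow(c, 2)), c), 4) = Add(Mul(c, Add(-7, Pow(c, 2))), 4) = Add(4, Mul(c, Add(-7, Pow(c, 2)))))
Function('U')(N) = 1
l = 563554190 (l = Mul(-1, Add(4, Mul(-826, Add(-7, Pow(-826, 2))))) = Mul(-1, Add(4, Mul(-826, Add(-7, 682276)))) = Mul(-1, Add(4, Mul(-826, 682269))) = Mul(-1, Add(4, -563554194)) = Mul(-1, -563554190) = 563554190)
Add(Function('U')(-124), Mul(-1, l)) = Add(1, Mul(-1, 563554190)) = Add(1, -563554190) = -563554189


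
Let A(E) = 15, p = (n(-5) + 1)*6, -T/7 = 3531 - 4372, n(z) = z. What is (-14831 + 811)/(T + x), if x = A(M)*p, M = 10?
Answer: -14020/5527 ≈ -2.5366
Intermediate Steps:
T = 5887 (T = -7*(3531 - 4372) = -7*(-841) = 5887)
p = -24 (p = (-5 + 1)*6 = -4*6 = -24)
x = -360 (x = 15*(-24) = -360)
(-14831 + 811)/(T + x) = (-14831 + 811)/(5887 - 360) = -14020/5527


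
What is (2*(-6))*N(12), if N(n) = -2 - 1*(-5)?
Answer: -36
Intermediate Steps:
N(n) = 3 (N(n) = -2 + 5 = 3)
(2*(-6))*N(12) = (2*(-6))*3 = -12*3 = -36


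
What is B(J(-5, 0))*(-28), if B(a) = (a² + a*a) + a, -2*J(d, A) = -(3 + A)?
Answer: -168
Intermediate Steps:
J(d, A) = 3/2 + A/2 (J(d, A) = -(-1)*(3 + A)/2 = -(-3 - A)/2 = 3/2 + A/2)
B(a) = a + 2*a² (B(a) = (a² + a²) + a = 2*a² + a = a + 2*a²)
B(J(-5, 0))*(-28) = ((3/2 + (½)*0)*(1 + 2*(3/2 + (½)*0)))*(-28) = ((3/2 + 0)*(1 + 2*(3/2 + 0)))*(-28) = (3*(1 + 2*(3/2))/2)*(-28) = (3*(1 + 3)/2)*(-28) = ((3/2)*4)*(-28) = 6*(-28) = -168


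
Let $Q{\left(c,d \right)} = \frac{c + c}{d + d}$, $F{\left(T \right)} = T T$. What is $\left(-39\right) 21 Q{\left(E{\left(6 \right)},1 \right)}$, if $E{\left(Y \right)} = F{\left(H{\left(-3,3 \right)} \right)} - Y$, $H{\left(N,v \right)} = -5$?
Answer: $-15561$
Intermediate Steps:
$F{\left(T \right)} = T^{2}$
$E{\left(Y \right)} = 25 - Y$ ($E{\left(Y \right)} = \left(-5\right)^{2} - Y = 25 - Y$)
$Q{\left(c,d \right)} = \frac{c}{d}$ ($Q{\left(c,d \right)} = \frac{2 c}{2 d} = 2 c \frac{1}{2 d} = \frac{c}{d}$)
$\left(-39\right) 21 Q{\left(E{\left(6 \right)},1 \right)} = \left(-39\right) 21 \frac{25 - 6}{1} = - 819 \left(25 - 6\right) 1 = - 819 \cdot 19 \cdot 1 = \left(-819\right) 19 = -15561$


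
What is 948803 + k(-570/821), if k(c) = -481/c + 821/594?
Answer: 26790063242/28215 ≈ 9.4950e+5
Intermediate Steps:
k(c) = 821/594 - 481/c (k(c) = -481/c + 821*(1/594) = -481/c + 821/594 = 821/594 - 481/c)
948803 + k(-570/821) = 948803 + (821/594 - 481/((-570/821))) = 948803 + (821/594 - 481/((-570*1/821))) = 948803 + (821/594 - 481/(-570/821)) = 948803 + (821/594 - 481*(-821/570)) = 948803 + (821/594 + 394901/570) = 948803 + 19586597/28215 = 26790063242/28215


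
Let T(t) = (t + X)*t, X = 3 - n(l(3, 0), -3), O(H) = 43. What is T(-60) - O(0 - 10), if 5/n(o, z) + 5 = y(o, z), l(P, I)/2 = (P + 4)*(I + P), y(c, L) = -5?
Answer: 3347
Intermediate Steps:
l(P, I) = 2*(4 + P)*(I + P) (l(P, I) = 2*((P + 4)*(I + P)) = 2*((4 + P)*(I + P)) = 2*(4 + P)*(I + P))
n(o, z) = -½ (n(o, z) = 5/(-5 - 5) = 5/(-10) = 5*(-⅒) = -½)
X = 7/2 (X = 3 - 1*(-½) = 3 + ½ = 7/2 ≈ 3.5000)
T(t) = t*(7/2 + t) (T(t) = (t + 7/2)*t = (7/2 + t)*t = t*(7/2 + t))
T(-60) - O(0 - 10) = (½)*(-60)*(7 + 2*(-60)) - 1*43 = (½)*(-60)*(7 - 120) - 43 = (½)*(-60)*(-113) - 43 = 3390 - 43 = 3347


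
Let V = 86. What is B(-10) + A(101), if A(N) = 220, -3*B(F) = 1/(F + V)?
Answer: 50159/228 ≈ 220.00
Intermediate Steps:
B(F) = -1/(3*(86 + F)) (B(F) = -1/(3*(F + 86)) = -1/(3*(86 + F)))
B(-10) + A(101) = -1/(258 + 3*(-10)) + 220 = -1/(258 - 30) + 220 = -1/228 + 220 = 50159/228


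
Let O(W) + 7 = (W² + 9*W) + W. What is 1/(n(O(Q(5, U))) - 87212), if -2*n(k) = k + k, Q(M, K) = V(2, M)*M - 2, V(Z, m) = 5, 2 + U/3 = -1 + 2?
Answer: -1/87964 ≈ -1.1368e-5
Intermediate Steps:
U = -3 (U = -6 + 3*(-1 + 2) = -6 + 3*1 = -6 + 3 = -3)
Q(M, K) = -2 + 5*M (Q(M, K) = 5*M - 2 = -2 + 5*M)
O(W) = -7 + W² + 10*W (O(W) = -7 + ((W² + 9*W) + W) = -7 + (W² + 10*W) = -7 + W² + 10*W)
n(k) = -k (n(k) = -(k + k)/2 = -k)
1/(n(O(Q(5, U))) - 87212) = 1/(-(-7 + (-2 + 5*5)² + 10*(-2 + 5*5)) - 87212) = 1/(-(-7 + (-2 + 25)² + 10*(-2 + 25)) - 87212) = 1/(-(-7 + 23² + 10*23) - 87212) = 1/(-(-7 + 529 + 230) - 87212) = 1/(-1*752 - 87212) = 1/(-752 - 87212) = 1/(-87964) = -1/87964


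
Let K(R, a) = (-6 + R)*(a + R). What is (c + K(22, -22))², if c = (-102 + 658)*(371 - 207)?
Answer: 8314521856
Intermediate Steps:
c = 91184 (c = 556*164 = 91184)
K(R, a) = (-6 + R)*(R + a)
(c + K(22, -22))² = (91184 + (22² - 6*22 - 6*(-22) + 22*(-22)))² = (91184 + (484 - 132 + 132 - 484))² = (91184 + 0)² = 91184² = 8314521856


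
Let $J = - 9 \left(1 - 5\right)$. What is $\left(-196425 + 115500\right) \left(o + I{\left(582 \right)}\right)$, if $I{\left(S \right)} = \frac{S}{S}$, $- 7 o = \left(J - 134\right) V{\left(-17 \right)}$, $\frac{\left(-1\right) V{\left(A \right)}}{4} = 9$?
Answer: $40705275$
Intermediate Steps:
$J = 36$ ($J = \left(-9\right) \left(-4\right) = 36$)
$V{\left(A \right)} = -36$ ($V{\left(A \right)} = \left(-4\right) 9 = -36$)
$o = -504$ ($o = - \frac{\left(36 - 134\right) \left(-36\right)}{7} = - \frac{\left(-98\right) \left(-36\right)}{7} = \left(- \frac{1}{7}\right) 3528 = -504$)
$I{\left(S \right)} = 1$
$\left(-196425 + 115500\right) \left(o + I{\left(582 \right)}\right) = \left(-196425 + 115500\right) \left(-504 + 1\right) = \left(-80925\right) \left(-503\right) = 40705275$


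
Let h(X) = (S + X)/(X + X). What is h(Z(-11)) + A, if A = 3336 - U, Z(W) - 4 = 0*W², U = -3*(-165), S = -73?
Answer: 22659/8 ≈ 2832.4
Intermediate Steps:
U = 495
Z(W) = 4 (Z(W) = 4 + 0*W² = 4 + 0 = 4)
h(X) = (-73 + X)/(2*X) (h(X) = (-73 + X)/(X + X) = (-73 + X)/((2*X)) = (-73 + X)*(1/(2*X)) = (-73 + X)/(2*X))
A = 2841 (A = 3336 - 1*495 = 3336 - 495 = 2841)
h(Z(-11)) + A = (½)*(-73 + 4)/4 + 2841 = (½)*(¼)*(-69) + 2841 = -69/8 + 2841 = 22659/8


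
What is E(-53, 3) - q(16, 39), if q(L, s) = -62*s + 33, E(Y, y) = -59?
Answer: 2326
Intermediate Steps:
q(L, s) = 33 - 62*s
E(-53, 3) - q(16, 39) = -59 - (33 - 62*39) = -59 - (33 - 2418) = -59 - 1*(-2385) = -59 + 2385 = 2326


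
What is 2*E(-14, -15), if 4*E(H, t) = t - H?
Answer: -½ ≈ -0.50000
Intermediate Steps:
E(H, t) = -H/4 + t/4 (E(H, t) = (t - H)/4 = -H/4 + t/4)
2*E(-14, -15) = 2*(-¼*(-14) + (¼)*(-15)) = 2*(7/2 - 15/4) = 2*(-¼) = -½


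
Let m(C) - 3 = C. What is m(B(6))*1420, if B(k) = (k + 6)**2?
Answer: 208740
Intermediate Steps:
B(k) = (6 + k)**2
m(C) = 3 + C
m(B(6))*1420 = (3 + (6 + 6)**2)*1420 = (3 + 12**2)*1420 = (3 + 144)*1420 = 147*1420 = 208740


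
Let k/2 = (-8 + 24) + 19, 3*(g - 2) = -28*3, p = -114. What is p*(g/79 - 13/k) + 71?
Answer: 358594/2765 ≈ 129.69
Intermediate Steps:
g = -26 (g = 2 + (-28*3)/3 = 2 + (⅓)*(-84) = 2 - 28 = -26)
k = 70 (k = 2*((-8 + 24) + 19) = 2*(16 + 19) = 2*35 = 70)
p*(g/79 - 13/k) + 71 = -114*(-26/79 - 13/70) + 71 = -114*(-2847/5530) + 71 = 162279/2765 + 71 = 358594/2765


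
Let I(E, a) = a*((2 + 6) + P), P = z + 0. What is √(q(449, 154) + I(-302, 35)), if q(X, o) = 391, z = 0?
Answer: √671 ≈ 25.904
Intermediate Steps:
P = 0 (P = 0 + 0 = 0)
I(E, a) = 8*a (I(E, a) = a*((2 + 6) + 0) = a*(8 + 0) = a*8 = 8*a)
√(q(449, 154) + I(-302, 35)) = √(391 + 8*35) = √(391 + 280) = √671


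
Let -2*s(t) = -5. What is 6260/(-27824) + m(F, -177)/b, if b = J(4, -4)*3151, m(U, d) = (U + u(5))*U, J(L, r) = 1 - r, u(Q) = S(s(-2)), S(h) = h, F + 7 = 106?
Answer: 45240791/109591780 ≈ 0.41281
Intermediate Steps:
s(t) = 5/2 (s(t) = -½*(-5) = 5/2)
F = 99 (F = -7 + 106 = 99)
u(Q) = 5/2
m(U, d) = U*(5/2 + U) (m(U, d) = (U + 5/2)*U = (5/2 + U)*U = U*(5/2 + U))
b = 15755 (b = (1 - 1*(-4))*3151 = (1 + 4)*3151 = 5*3151 = 15755)
6260/(-27824) + m(F, -177)/b = 6260/(-27824) + ((½)*99*(5 + 2*99))/15755 = 6260*(-1/27824) + ((½)*99*(5 + 198))*(1/15755) = -1565/6956 + ((½)*99*203)*(1/15755) = -1565/6956 + (20097/2)*(1/15755) = -1565/6956 + 20097/31510 = 45240791/109591780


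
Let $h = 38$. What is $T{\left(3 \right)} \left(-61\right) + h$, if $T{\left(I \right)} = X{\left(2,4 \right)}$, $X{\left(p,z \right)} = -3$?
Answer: $221$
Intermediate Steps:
$T{\left(I \right)} = -3$
$T{\left(3 \right)} \left(-61\right) + h = \left(-3\right) \left(-61\right) + 38 = 183 + 38 = 221$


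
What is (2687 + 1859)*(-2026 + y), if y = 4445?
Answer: 10996774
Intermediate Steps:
(2687 + 1859)*(-2026 + y) = (2687 + 1859)*(-2026 + 4445) = 4546*2419 = 10996774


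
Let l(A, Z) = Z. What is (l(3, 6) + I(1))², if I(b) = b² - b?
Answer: 36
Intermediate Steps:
(l(3, 6) + I(1))² = (6 + 1*(-1 + 1))² = (6 + 1*0)² = (6 + 0)² = 6² = 36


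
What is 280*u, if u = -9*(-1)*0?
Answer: 0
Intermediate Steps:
u = 0 (u = 9*0 = 0)
280*u = 280*0 = 0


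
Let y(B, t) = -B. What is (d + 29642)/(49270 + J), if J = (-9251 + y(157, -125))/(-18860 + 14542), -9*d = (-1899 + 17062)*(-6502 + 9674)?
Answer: -51632763511/478703853 ≈ -107.86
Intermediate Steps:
d = -48097036/9 (d = -(-1899 + 17062)*(-6502 + 9674)/9 = -15163*3172/9 = -1/9*48097036 = -48097036/9 ≈ -5.3441e+6)
J = 4704/2159 (J = (-9251 - 1*157)/(-18860 + 14542) = (-9251 - 157)/(-4318) = -9408*(-1/4318) = 4704/2159 ≈ 2.1788)
(d + 29642)/(49270 + J) = (-48097036/9 + 29642)/(49270 + 4704/2159) = -47830258/(9*106378634/2159) = -47830258/9*2159/106378634 = -51632763511/478703853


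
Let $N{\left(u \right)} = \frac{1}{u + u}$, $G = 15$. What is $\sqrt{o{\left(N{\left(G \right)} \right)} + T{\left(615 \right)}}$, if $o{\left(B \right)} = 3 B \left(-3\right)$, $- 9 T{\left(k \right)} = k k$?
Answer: $\frac{i \sqrt{4202530}}{10} \approx 205.0 i$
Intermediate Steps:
$T{\left(k \right)} = - \frac{k^{2}}{9}$ ($T{\left(k \right)} = - \frac{k k}{9} = - \frac{k^{2}}{9}$)
$N{\left(u \right)} = \frac{1}{2 u}$
$o{\left(B \right)} = - 9 B$
$\sqrt{o{\left(N{\left(G \right)} \right)} + T{\left(615 \right)}} = \sqrt{- 9 \frac{1}{2 \cdot 15} - \frac{615^{2}}{9}} = \sqrt{- 9 \cdot \frac{1}{2} \cdot \frac{1}{15} - 42025} = \sqrt{\left(-9\right) \frac{1}{30} - 42025} = \sqrt{- \frac{3}{10} - 42025} = \sqrt{- \frac{420253}{10}} = \frac{i \sqrt{4202530}}{10}$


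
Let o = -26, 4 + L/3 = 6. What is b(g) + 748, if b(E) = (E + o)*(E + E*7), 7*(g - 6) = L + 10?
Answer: -20884/49 ≈ -426.20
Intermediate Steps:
L = 6 (L = -12 + 3*6 = -12 + 18 = 6)
g = 58/7 (g = 6 + (6 + 10)/7 = 6 + (1/7)*16 = 6 + 16/7 = 58/7 ≈ 8.2857)
b(E) = 8*E*(-26 + E) (b(E) = (E - 26)*(E + E*7) = (-26 + E)*(E + 7*E) = (-26 + E)*(8*E) = 8*E*(-26 + E))
b(g) + 748 = 8*(58/7)*(-26 + 58/7) + 748 = 8*(58/7)*(-124/7) + 748 = -57536/49 + 748 = -20884/49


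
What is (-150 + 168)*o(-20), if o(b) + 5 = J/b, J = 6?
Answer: -477/5 ≈ -95.400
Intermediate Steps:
o(b) = -5 + 6/b
(-150 + 168)*o(-20) = (-150 + 168)*(-5 + 6/(-20)) = 18*(-5 + 6*(-1/20)) = 18*(-5 - 3/10) = 18*(-53/10) = -477/5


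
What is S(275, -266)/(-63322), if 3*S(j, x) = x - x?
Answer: 0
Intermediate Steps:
S(j, x) = 0 (S(j, x) = (x - x)/3 = (⅓)*0 = 0)
S(275, -266)/(-63322) = 0/(-63322) = 0*(-1/63322) = 0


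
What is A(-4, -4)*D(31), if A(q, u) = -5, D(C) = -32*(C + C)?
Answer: 9920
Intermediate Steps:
D(C) = -64*C
A(-4, -4)*D(31) = -(-320)*31 = -5*(-1984) = 9920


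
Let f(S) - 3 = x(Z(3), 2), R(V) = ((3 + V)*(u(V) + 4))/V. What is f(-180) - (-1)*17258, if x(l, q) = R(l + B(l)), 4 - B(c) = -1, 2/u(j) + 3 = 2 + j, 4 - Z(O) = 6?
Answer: 17271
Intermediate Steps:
Z(O) = -2 (Z(O) = 4 - 1*6 = 4 - 6 = -2)
u(j) = 2/(-1 + j) (u(j) = 2/(-3 + (2 + j)) = 2/(-1 + j))
B(c) = 5 (B(c) = 4 - 1*(-1) = 4 + 1 = 5)
R(V) = (3 + V)*(4 + 2/(-1 + V))/V (R(V) = ((3 + V)*(2/(-1 + V) + 4))/V = ((3 + V)*(4 + 2/(-1 + V)))/V = (3 + V)*(4 + 2/(-1 + V))/V)
x(l, q) = 2*(22 + 2*(5 + l)**2 + 5*l)/((4 + l)*(5 + l)) (x(l, q) = 2*(-3 + 2*(l + 5)**2 + 5*(l + 5))/((l + 5)*(-1 + (l + 5))) = 2*(-3 + 2*(5 + l)**2 + 5*(5 + l))/((5 + l)*(-1 + (5 + l))) = 2*(-3 + 2*(5 + l)**2 + (25 + 5*l))/((5 + l)*(4 + l)) = 2*(22 + 2*(5 + l)**2 + 5*l)/((5 + l)*(4 + l)) = 2*(22 + 2*(5 + l)**2 + 5*l)/((4 + l)*(5 + l)))
f(S) = 13 (f(S) = 3 + 2*(72 + 2*(-2)**2 + 25*(-2))/(20 + (-2)**2 + 9*(-2)) = 3 + 2*(72 + 2*4 - 50)/(20 + 4 - 18) = 3 + 2*(72 + 8 - 50)/6 = 3 + 2*(1/6)*30 = 3 + 10 = 13)
f(-180) - (-1)*17258 = 13 - (-1)*17258 = 13 - 1*(-17258) = 13 + 17258 = 17271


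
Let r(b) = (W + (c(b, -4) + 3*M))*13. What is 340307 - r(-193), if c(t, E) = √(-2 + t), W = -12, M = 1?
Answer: 340424 - 13*I*√195 ≈ 3.4042e+5 - 181.54*I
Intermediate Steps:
r(b) = -117 + 13*√(-2 + b) (r(b) = (-12 + (√(-2 + b) + 3*1))*13 = (-12 + (√(-2 + b) + 3))*13 = (-12 + (3 + √(-2 + b)))*13 = (-9 + √(-2 + b))*13 = -117 + 13*√(-2 + b))
340307 - r(-193) = 340307 - (-117 + 13*√(-2 - 193)) = 340307 - (-117 + 13*√(-195)) = 340307 - (-117 + 13*(I*√195)) = 340307 - (-117 + 13*I*√195) = 340307 + (117 - 13*I*√195) = 340424 - 13*I*√195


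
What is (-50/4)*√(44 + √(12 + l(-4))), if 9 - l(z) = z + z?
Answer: -25*√(44 + √29)/2 ≈ -87.843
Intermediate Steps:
l(z) = 9 - 2*z (l(z) = 9 - (z + z) = 9 - 2*z)
(-50/4)*√(44 + √(12 + l(-4))) = (-50/4)*√(44 + √(12 + (9 - 2*(-4)))) = ((¼)*(-50))*√(44 + √(12 + (9 + 8))) = -25*√(44 + √(12 + 17))/2 = -25*√(44 + √29)/2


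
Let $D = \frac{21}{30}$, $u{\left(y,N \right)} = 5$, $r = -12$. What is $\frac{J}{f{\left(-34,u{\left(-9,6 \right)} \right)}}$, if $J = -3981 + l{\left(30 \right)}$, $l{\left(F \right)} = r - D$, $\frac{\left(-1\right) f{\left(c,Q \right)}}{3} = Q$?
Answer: $\frac{39937}{150} \approx 266.25$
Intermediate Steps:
$f{\left(c,Q \right)} = - 3 Q$
$D = \frac{7}{10}$ ($D = 21 \cdot \frac{1}{30} = \frac{7}{10} \approx 0.7$)
$l{\left(F \right)} = - \frac{127}{10}$ ($l{\left(F \right)} = -12 - \frac{7}{10} = - \frac{127}{10}$)
$J = - \frac{39937}{10}$ ($J = -3981 - \frac{127}{10} = - \frac{39937}{10} \approx -3993.7$)
$\frac{J}{f{\left(-34,u{\left(-9,6 \right)} \right)}} = - \frac{39937}{10 \left(\left(-3\right) 5\right)} = - \frac{39937}{10 \left(-15\right)} = \left(- \frac{39937}{10}\right) \left(- \frac{1}{15}\right) = \frac{39937}{150}$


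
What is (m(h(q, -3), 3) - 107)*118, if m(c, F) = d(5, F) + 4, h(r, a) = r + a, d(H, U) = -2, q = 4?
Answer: -12390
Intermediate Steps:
h(r, a) = a + r
m(c, F) = 2 (m(c, F) = -2 + 4 = 2)
(m(h(q, -3), 3) - 107)*118 = (2 - 107)*118 = -105*118 = -12390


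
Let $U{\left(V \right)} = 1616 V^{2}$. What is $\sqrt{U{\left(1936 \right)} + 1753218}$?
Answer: $\sqrt{6058676354} \approx 77838.0$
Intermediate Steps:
$\sqrt{U{\left(1936 \right)} + 1753218} = \sqrt{1616 \cdot 1936^{2} + 1753218} = \sqrt{1616 \cdot 3748096 + 1753218} = \sqrt{6056923136 + 1753218} = \sqrt{6058676354}$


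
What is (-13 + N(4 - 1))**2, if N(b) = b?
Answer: 100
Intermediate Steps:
(-13 + N(4 - 1))**2 = (-13 + (4 - 1))**2 = (-13 + 3)**2 = (-10)**2 = 100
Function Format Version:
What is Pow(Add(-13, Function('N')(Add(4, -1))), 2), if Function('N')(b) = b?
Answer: 100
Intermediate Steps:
Pow(Add(-13, Function('N')(Add(4, -1))), 2) = Pow(Add(-13, Add(4, -1)), 2) = Pow(Add(-13, 3), 2) = Pow(-10, 2) = 100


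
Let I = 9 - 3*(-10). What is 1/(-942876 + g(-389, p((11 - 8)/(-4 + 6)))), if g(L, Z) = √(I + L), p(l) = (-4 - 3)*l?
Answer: -471438/444507575863 - 5*I*√14/889015151726 ≈ -1.0606e-6 - 2.1044e-11*I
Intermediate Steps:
I = 39 (I = 9 + 30 = 39)
p(l) = -7*l
g(L, Z) = √(39 + L)
1/(-942876 + g(-389, p((11 - 8)/(-4 + 6)))) = 1/(-942876 + √(39 - 389)) = 1/(-942876 + √(-350)) = 1/(-942876 + 5*I*√14)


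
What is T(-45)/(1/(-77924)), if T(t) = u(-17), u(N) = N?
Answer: 1324708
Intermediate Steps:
T(t) = -17
T(-45)/(1/(-77924)) = -17/(1/(-77924)) = -17/(-1/77924) = -17*(-77924) = 1324708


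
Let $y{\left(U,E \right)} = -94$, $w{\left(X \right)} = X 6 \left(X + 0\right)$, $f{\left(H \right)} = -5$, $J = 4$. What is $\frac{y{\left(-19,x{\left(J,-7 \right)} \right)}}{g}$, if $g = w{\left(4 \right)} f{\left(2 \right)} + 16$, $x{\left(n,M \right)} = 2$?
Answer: $\frac{47}{232} \approx 0.20259$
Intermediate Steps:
$w{\left(X \right)} = 6 X^{2}$ ($w{\left(X \right)} = 6 X X = 6 X^{2}$)
$g = -464$ ($g = 6 \cdot 4^{2} \left(-5\right) + 16 = 6 \cdot 16 \left(-5\right) + 16 = 96 \left(-5\right) + 16 = -480 + 16 = -464$)
$\frac{y{\left(-19,x{\left(J,-7 \right)} \right)}}{g} = - \frac{94}{-464} = \left(-94\right) \left(- \frac{1}{464}\right) = \frac{47}{232}$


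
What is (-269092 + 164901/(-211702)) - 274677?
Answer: -115117149739/211702 ≈ -5.4377e+5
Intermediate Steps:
(-269092 + 164901/(-211702)) - 274677 = (-269092 + 164901*(-1/211702)) - 274677 = (-269092 - 164901/211702) - 274677 = -56967479485/211702 - 274677 = -115117149739/211702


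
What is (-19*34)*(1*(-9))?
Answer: 5814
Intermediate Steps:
(-19*34)*(1*(-9)) = -646*(-9) = 5814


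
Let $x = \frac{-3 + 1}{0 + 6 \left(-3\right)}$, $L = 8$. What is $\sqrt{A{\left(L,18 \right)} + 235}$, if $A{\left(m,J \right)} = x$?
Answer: $\frac{46}{3} \approx 15.333$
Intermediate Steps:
$x = \frac{1}{9}$ ($x = - \frac{2}{0 - 18} = - \frac{2}{-18} = \left(-2\right) \left(- \frac{1}{18}\right) = \frac{1}{9} \approx 0.11111$)
$A{\left(m,J \right)} = \frac{1}{9}$
$\sqrt{A{\left(L,18 \right)} + 235} = \sqrt{\frac{1}{9} + 235} = \sqrt{\frac{2116}{9}} = \frac{46}{3}$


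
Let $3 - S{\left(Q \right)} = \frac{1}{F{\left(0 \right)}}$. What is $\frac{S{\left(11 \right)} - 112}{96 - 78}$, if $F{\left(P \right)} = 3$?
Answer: $- \frac{164}{27} \approx -6.0741$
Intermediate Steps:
$S{\left(Q \right)} = \frac{8}{3}$ ($S{\left(Q \right)} = 3 - \frac{1}{3} = \frac{8}{3}$)
$\frac{S{\left(11 \right)} - 112}{96 - 78} = \frac{\frac{8}{3} - 112}{96 - 78} = - \frac{328}{3 \cdot 18} = \left(- \frac{328}{3}\right) \frac{1}{18} = - \frac{164}{27}$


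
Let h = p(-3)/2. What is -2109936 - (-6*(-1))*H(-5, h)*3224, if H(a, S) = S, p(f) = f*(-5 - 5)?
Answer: -2400096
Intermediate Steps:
p(f) = -10*f (p(f) = f*(-10) = -10*f)
h = 15 (h = -10*(-3)/2 = 30*(1/2) = 15)
-2109936 - (-6*(-1))*H(-5, h)*3224 = -2109936 - -6*(-1)*15*3224 = -2109936 - 6*15*3224 = -2109936 - 90*3224 = -2109936 - 1*290160 = -2109936 - 290160 = -2400096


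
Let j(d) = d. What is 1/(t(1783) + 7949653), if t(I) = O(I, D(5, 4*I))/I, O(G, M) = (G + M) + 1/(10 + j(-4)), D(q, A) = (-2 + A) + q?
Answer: 10698/85045441303 ≈ 1.2579e-7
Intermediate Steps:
D(q, A) = -2 + A + q
O(G, M) = ⅙ + G + M (O(G, M) = (G + M) + 1/(10 - 4) = (G + M) + 1/6 = (G + M) + ⅙ = ⅙ + G + M)
t(I) = (19/6 + 5*I)/I (t(I) = (⅙ + I + (-2 + 4*I + 5))/I = (⅙ + I + (3 + 4*I))/I = (19/6 + 5*I)/I)
1/(t(1783) + 7949653) = 1/((5 + (19/6)/1783) + 7949653) = 1/((5 + (19/6)*(1/1783)) + 7949653) = 1/((5 + 19/10698) + 7949653) = 1/(53509/10698 + 7949653) = 1/(85045441303/10698) = 10698/85045441303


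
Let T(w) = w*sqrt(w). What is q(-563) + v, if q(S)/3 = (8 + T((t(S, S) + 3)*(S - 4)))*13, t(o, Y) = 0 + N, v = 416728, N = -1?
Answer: 417040 - 398034*I*sqrt(14) ≈ 4.1704e+5 - 1.4893e+6*I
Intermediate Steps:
t(o, Y) = -1 (t(o, Y) = 0 - 1 = -1)
T(w) = w**(3/2)
q(S) = 312 + 39*(-8 + 2*S)**(3/2) (q(S) = 3*((8 + ((-1 + 3)*(S - 4))**(3/2))*13) = 3*((8 + (2*(-4 + S))**(3/2))*13) = 3*((8 + (-8 + 2*S)**(3/2))*13) = 3*(104 + 13*(-8 + 2*S)**(3/2)) = 312 + 39*(-8 + 2*S)**(3/2))
q(-563) + v = (312 + 78*sqrt(2)*(-4 - 563)**(3/2)) + 416728 = (312 + 78*sqrt(2)*(-567)**(3/2)) + 416728 = (312 + 78*sqrt(2)*(-5103*I*sqrt(7))) + 416728 = (312 - 398034*I*sqrt(14)) + 416728 = 417040 - 398034*I*sqrt(14)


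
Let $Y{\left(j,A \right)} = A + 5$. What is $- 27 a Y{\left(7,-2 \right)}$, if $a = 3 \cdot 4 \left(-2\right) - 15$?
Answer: $3159$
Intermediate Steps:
$a = -39$ ($a = 12 \left(-2\right) - 15 = -24 - 15 = -39$)
$Y{\left(j,A \right)} = 5 + A$
$- 27 a Y{\left(7,-2 \right)} = \left(-27\right) \left(-39\right) \left(5 - 2\right) = 1053 \cdot 3 = 3159$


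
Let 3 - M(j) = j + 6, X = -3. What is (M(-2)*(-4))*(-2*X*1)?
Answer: 24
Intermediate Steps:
M(j) = -3 - j (M(j) = 3 - (j + 6) = 3 - (6 + j) = 3 + (-6 - j) = -3 - j)
(M(-2)*(-4))*(-2*X*1) = ((-3 - 1*(-2))*(-4))*(-2*(-3)*1) = ((-3 + 2)*(-4))*(6*1) = -1*(-4)*6 = 4*6 = 24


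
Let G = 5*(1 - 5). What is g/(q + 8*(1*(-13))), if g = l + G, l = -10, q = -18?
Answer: 15/61 ≈ 0.24590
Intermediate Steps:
G = -20 (G = 5*(-4) = -20)
g = -30 (g = -10 - 20 = -30)
g/(q + 8*(1*(-13))) = -30/(-18 + 8*(1*(-13))) = -30/(-18 + 8*(-13)) = -30/(-18 - 104) = -30/(-122) = -1/122*(-30) = 15/61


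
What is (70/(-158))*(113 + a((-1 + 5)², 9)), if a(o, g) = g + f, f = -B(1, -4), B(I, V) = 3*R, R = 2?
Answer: -4060/79 ≈ -51.392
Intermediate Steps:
B(I, V) = 6 (B(I, V) = 3*2 = 6)
f = -6 (f = -1*6 = -6)
a(o, g) = -6 + g (a(o, g) = g - 6 = -6 + g)
(70/(-158))*(113 + a((-1 + 5)², 9)) = (70/(-158))*(113 + (-6 + 9)) = (70*(-1/158))*(113 + 3) = -35/79*116 = -4060/79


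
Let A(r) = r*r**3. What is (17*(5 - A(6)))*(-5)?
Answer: 109735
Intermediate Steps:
A(r) = r**4
(17*(5 - A(6)))*(-5) = (17*(5 - 1*6**4))*(-5) = (17*(5 - 1*1296))*(-5) = (17*(5 - 1296))*(-5) = (17*(-1291))*(-5) = -21947*(-5) = 109735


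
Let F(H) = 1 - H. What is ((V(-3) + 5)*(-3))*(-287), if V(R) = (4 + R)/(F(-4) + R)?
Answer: 9471/2 ≈ 4735.5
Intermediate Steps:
V(R) = (4 + R)/(5 + R) (V(R) = (4 + R)/((1 - 1*(-4)) + R) = (4 + R)/((1 + 4) + R) = (4 + R)/(5 + R))
((V(-3) + 5)*(-3))*(-287) = (((4 - 3)/(5 - 3) + 5)*(-3))*(-287) = ((1/2 + 5)*(-3))*(-287) = (((½)*1 + 5)*(-3))*(-287) = ((½ + 5)*(-3))*(-287) = ((11/2)*(-3))*(-287) = -33/2*(-287) = 9471/2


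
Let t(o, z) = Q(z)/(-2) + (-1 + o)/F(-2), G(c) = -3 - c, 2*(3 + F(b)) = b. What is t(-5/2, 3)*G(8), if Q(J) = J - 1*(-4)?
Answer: 231/8 ≈ 28.875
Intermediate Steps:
Q(J) = 4 + J (Q(J) = J + 4 = 4 + J)
F(b) = -3 + b/2
t(o, z) = -7/4 - z/2 - o/4 (t(o, z) = (4 + z)/(-2) + (-1 + o)/(-3 + (1/2)*(-2)) = (4 + z)*(-1/2) + (-1 + o)/(-3 - 1) = (-2 - z/2) + (-1 + o)/(-4) = (-2 - z/2) + (-1 + o)*(-1/4) = (-2 - z/2) + (1/4 - o/4) = -7/4 - z/2 - o/4)
t(-5/2, 3)*G(8) = (-7/4 - 1/2*3 - (-5)/(4*2))*(-3 - 1*8) = (-7/4 - 3/2 - (-5)/(4*2))*(-3 - 8) = (-7/4 - 3/2 - 1/4*(-5/2))*(-11) = (-7/4 - 3/2 + 5/8)*(-11) = -21/8*(-11) = 231/8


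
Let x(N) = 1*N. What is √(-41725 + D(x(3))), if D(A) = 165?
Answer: 2*I*√10390 ≈ 203.86*I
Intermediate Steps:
x(N) = N
√(-41725 + D(x(3))) = √(-41725 + 165) = √(-41560) = 2*I*√10390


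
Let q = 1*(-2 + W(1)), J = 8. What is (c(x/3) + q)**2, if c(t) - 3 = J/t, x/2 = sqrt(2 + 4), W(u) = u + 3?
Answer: 49 + 20*sqrt(6) ≈ 97.990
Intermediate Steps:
W(u) = 3 + u
x = 2*sqrt(6) (x = 2*sqrt(2 + 4) = 2*sqrt(6) ≈ 4.8990)
c(t) = 3 + 8/t
q = 2 (q = 1*(-2 + (3 + 1)) = 1*(-2 + 4) = 1*2 = 2)
(c(x/3) + q)**2 = ((3 + 8/(((2*sqrt(6))/3))) + 2)**2 = ((3 + 8/(((2*sqrt(6))*(1/3)))) + 2)**2 = ((3 + 8/((2*sqrt(6)/3))) + 2)**2 = ((3 + 8*(sqrt(6)/4)) + 2)**2 = ((3 + 2*sqrt(6)) + 2)**2 = (5 + 2*sqrt(6))**2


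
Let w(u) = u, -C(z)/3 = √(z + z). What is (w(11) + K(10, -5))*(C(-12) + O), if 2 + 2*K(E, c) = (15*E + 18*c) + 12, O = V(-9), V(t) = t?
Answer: -414 - 276*I*√6 ≈ -414.0 - 676.06*I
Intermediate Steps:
C(z) = -3*√2*√z (C(z) = -3*√(z + z) = -3*√2*√z)
O = -9
K(E, c) = 5 + 9*c + 15*E/2 (K(E, c) = -1 + ((15*E + 18*c) + 12)/2 = -1 + (12 + 15*E + 18*c)/2 = -1 + (6 + 9*c + 15*E/2) = 5 + 9*c + 15*E/2)
(w(11) + K(10, -5))*(C(-12) + O) = (11 + (5 + 9*(-5) + (15/2)*10))*(-3*√2*√(-12) - 9) = (11 + (5 - 45 + 75))*(-3*√2*2*I*√3 - 9) = (11 + 35)*(-6*I*√6 - 9) = 46*(-9 - 6*I*√6) = -414 - 276*I*√6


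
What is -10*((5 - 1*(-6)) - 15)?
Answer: 40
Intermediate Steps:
-10*((5 - 1*(-6)) - 15) = -10*((5 + 6) - 15) = -10*(11 - 15) = -10*(-4) = 40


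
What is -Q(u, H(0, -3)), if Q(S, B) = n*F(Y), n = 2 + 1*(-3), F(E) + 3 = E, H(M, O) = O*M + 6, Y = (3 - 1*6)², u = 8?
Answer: 6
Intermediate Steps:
Y = 9 (Y = (3 - 6)² = (-3)² = 9)
H(M, O) = 6 + M*O (H(M, O) = M*O + 6 = 6 + M*O)
F(E) = -3 + E
n = -1 (n = 2 - 3 = -1)
Q(S, B) = -6 (Q(S, B) = -(-3 + 9) = -1*6 = -6)
-Q(u, H(0, -3)) = -1*(-6) = 6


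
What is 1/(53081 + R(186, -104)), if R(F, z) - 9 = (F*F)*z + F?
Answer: -1/3544708 ≈ -2.8211e-7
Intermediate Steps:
R(F, z) = 9 + F + z*F**2 (R(F, z) = 9 + ((F*F)*z + F) = 9 + (F**2*z + F) = 9 + (z*F**2 + F) = 9 + (F + z*F**2) = 9 + F + z*F**2)
1/(53081 + R(186, -104)) = 1/(53081 + (9 + 186 - 104*186**2)) = 1/(53081 + (9 + 186 - 104*34596)) = 1/(53081 + (9 + 186 - 3597984)) = 1/(53081 - 3597789) = 1/(-3544708) = -1/3544708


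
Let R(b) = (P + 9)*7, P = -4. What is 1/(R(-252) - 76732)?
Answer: -1/76697 ≈ -1.3038e-5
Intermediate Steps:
R(b) = 35 (R(b) = (-4 + 9)*7 = 5*7 = 35)
1/(R(-252) - 76732) = 1/(35 - 76732) = 1/(-76697) = -1/76697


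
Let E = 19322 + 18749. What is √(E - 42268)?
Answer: I*√4197 ≈ 64.784*I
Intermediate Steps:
E = 38071
√(E - 42268) = √(38071 - 42268) = √(-4197) = I*√4197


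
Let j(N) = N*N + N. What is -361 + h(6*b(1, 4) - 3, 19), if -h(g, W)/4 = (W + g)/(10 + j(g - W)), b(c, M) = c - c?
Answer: -21307/59 ≈ -361.14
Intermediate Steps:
b(c, M) = 0
j(N) = N + N² (j(N) = N² + N = N + N²)
h(g, W) = -4*(W + g)/(10 + (g - W)*(1 + g - W)) (h(g, W) = -4*(W + g)/(10 + (g - W)*(1 + (g - W))) = -4*(W + g)/(10 + (g - W)*(1 + g - W)))
-361 + h(6*b(1, 4) - 3, 19) = -361 + 4*(-1*19 - (6*0 - 3))/(10 - (19 - (6*0 - 3))*(1 + (6*0 - 3) - 1*19)) = -361 + 4*(-19 - (0 - 3))/(10 - (19 - (0 - 3))*(1 + (0 - 3) - 19)) = -361 + 4*(-19 - 1*(-3))/(10 - (19 - 1*(-3))*(1 - 3 - 19)) = -361 + 4*(-19 + 3)/(10 - 1*(19 + 3)*(-21)) = -361 + 4*(-16)/(10 - 1*22*(-21)) = -361 + 4*(-16)/(10 + 462) = -361 + 4*(-16)/472 = -361 + 4*(1/472)*(-16) = -361 - 8/59 = -21307/59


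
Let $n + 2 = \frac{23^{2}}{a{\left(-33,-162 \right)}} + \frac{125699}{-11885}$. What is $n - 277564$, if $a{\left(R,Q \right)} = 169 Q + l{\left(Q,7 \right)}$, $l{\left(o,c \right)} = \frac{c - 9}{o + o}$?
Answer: $- \frac{2926366135774769}{10542553595} \approx -2.7758 \cdot 10^{5}$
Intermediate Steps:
$l{\left(o,c \right)} = \frac{-9 + c}{2 o}$
$a{\left(R,Q \right)} = - \frac{1}{Q} + 169 Q$ ($a{\left(R,Q \right)} = 169 Q + \frac{-9 + 7}{2 Q} = 169 Q + \frac{1}{2} \frac{1}{Q} \left(-2\right) = 169 Q - \frac{1}{Q} = - \frac{1}{Q} + 169 Q$)
$n = - \frac{132789732189}{10542553595}$ ($n = -2 + \left(\frac{23^{2}}{- \frac{1}{-162} + 169 \left(-162\right)} + \frac{125699}{-11885}\right) = -2 + \left(\frac{529}{\left(-1\right) \left(- \frac{1}{162}\right) - 27378} + 125699 \left(- \frac{1}{11885}\right)\right) = -2 - \left(\frac{125699}{11885} - \frac{529}{\frac{1}{162} - 27378}\right) = -2 - \left(\frac{125699}{11885} - \frac{529}{- \frac{4435235}{162}}\right) = -2 + \left(529 \left(- \frac{162}{4435235}\right) - \frac{125699}{11885}\right) = -2 - \frac{111704624999}{10542553595} = - \frac{132789732189}{10542553595} \approx -12.596$)
$n - 277564 = - \frac{132789732189}{10542553595} - 277564 = - \frac{2926366135774769}{10542553595}$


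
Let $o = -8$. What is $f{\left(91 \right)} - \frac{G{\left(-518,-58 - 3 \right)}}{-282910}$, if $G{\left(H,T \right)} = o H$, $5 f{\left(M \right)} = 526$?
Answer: $\frac{14883138}{141455} \approx 105.21$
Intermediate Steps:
$f{\left(M \right)} = \frac{526}{5}$ ($f{\left(M \right)} = \frac{1}{5} \cdot 526 = \frac{526}{5}$)
$G{\left(H,T \right)} = - 8 H$
$f{\left(91 \right)} - \frac{G{\left(-518,-58 - 3 \right)}}{-282910} = \frac{526}{5} - \frac{\left(-8\right) \left(-518\right)}{-282910} = \frac{526}{5} - 4144 \left(- \frac{1}{282910}\right) = \frac{526}{5} - - \frac{2072}{141455} = \frac{526}{5} + \frac{2072}{141455} = \frac{14883138}{141455}$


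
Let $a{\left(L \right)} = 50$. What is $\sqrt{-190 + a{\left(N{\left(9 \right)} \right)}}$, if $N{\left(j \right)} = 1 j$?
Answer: $2 i \sqrt{35} \approx 11.832 i$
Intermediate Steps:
$N{\left(j \right)} = j$
$\sqrt{-190 + a{\left(N{\left(9 \right)} \right)}} = \sqrt{-190 + 50} = \sqrt{-140} = 2 i \sqrt{35}$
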